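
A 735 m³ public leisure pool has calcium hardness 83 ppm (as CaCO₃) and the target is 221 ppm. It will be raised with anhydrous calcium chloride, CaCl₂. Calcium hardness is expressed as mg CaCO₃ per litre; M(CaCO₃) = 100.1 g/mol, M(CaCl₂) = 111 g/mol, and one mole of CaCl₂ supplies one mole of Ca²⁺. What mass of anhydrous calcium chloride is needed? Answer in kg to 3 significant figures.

Volume: 735 m³ = 735,000 L.
Hardness to add: (221 − 83) = 138 mg/L as CaCO₃ × 735,000 L = 101,400 g as CaCO₃.
Moles of Ca²⁺ (1 mol Ca²⁺ ≡ 1 mol CaCO₃): 101,400 / 100.1 g/mol = 1013 mol.
Mass of CaCl₂: 1013 × 111 = 112,500 g.

112 kg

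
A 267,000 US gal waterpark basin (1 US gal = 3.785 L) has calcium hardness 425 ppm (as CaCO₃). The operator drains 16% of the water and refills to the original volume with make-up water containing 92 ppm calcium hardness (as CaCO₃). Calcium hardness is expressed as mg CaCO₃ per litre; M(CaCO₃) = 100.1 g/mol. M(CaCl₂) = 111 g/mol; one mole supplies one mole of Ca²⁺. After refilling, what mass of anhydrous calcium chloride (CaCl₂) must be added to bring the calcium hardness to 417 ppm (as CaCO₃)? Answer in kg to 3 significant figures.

50.7 kg

Volume: 267,000 US gal × 3.785 L/gal = 1,010,595 L.
After draining 16% and refilling: 425 × 0.84 + 92 × 0.16 = 371.72 ppm.
Deficit to target: 417 − 371.72 = 45.28 mg/L.
As CaCO₃: 45.28 mg/L × 1,010,595 L = 45,760 g; ÷ 100.1 = 457.1 mol Ca²⁺.
Mass: 457.1 × 111 = 50,740 g.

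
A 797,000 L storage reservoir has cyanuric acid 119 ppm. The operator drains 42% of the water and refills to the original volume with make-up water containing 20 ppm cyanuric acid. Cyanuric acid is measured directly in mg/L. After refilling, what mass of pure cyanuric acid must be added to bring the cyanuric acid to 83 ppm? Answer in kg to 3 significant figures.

4.45 kg

After draining 42% and refilling: 119 × 0.58 + 20 × 0.42 = 77.42 ppm.
Deficit to target: 83 − 77.42 = 5.58 mg/L.
Mass: 5.58 mg/L × 797,000 L = 4447 g cyanuric acid.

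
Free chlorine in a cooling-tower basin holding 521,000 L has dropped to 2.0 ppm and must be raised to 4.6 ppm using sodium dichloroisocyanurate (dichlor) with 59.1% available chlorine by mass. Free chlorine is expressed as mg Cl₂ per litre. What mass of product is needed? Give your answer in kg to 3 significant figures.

2.29 kg

Chlorine deficit: 4.6 − 2.0 = 2.6 ppm = 2.6 mg/L as Cl₂.
Cl₂ equivalent needed: 2.6 mg/L × 521,000 L = 1,355,000 mg = 1355 g.
Product at 59.1% available chlorine: 1355 / 0.591 = 2292 g.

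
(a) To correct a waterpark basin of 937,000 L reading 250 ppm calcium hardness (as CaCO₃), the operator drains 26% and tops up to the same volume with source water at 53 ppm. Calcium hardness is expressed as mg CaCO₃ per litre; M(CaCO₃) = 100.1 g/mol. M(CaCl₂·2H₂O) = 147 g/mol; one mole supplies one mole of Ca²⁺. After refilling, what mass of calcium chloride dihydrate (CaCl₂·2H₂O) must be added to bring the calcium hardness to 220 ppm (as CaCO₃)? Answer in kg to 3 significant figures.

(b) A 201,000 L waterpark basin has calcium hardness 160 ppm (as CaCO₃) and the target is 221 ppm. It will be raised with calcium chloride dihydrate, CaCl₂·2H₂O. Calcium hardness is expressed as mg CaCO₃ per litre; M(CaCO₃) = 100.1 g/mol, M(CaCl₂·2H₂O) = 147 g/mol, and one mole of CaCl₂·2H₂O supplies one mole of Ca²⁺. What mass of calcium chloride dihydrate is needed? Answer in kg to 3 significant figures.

(a) 29.2 kg; (b) 18.0 kg

(a) After draining 26% and refilling: 250 × 0.74 + 53 × 0.26 = 198.78 ppm.
(a) Deficit to target: 220 − 198.78 = 21.22 mg/L.
(a) As CaCO₃: 21.22 mg/L × 937,000 L = 19,880 g; ÷ 100.1 = 198.6 mol Ca²⁺.
(a) Mass: 198.6 × 147 = 29,200 g.

(b) Hardness to add: (221 − 160) = 61 mg/L as CaCO₃ × 201,000 L = 12,260 g as CaCO₃.
(b) Moles of Ca²⁺ (1 mol Ca²⁺ ≡ 1 mol CaCO₃): 12,260 / 100.1 g/mol = 122.5 mol.
(b) Mass of CaCl₂·2H₂O: 122.5 × 147 = 18,010 g.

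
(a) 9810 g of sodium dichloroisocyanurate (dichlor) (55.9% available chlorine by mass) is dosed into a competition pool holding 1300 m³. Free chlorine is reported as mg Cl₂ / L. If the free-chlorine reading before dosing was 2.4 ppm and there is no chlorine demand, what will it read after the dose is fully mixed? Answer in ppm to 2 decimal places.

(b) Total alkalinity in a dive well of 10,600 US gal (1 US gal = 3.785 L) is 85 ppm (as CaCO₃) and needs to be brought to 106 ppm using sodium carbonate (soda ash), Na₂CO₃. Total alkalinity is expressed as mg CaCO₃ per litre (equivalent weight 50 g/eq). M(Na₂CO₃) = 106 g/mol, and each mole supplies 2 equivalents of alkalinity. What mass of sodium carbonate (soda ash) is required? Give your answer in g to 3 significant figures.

(a) 6.62 ppm; (b) 893 g

(a) Volume: 1300 m³ = 1,300,000 L.
(a) Available chlorine delivered: 9810 g × 0.559 = 5484 g as Cl₂.
(a) Concentration rise: 5484 g / 1,300,000 L = 4.218 mg/L = 4.22 ppm.
(a) Final FC: 2.4 + 4.22 = 6.62 ppm.

(b) Volume: 10,600 US gal × 3.785 L/gal = 40,121 L.
(b) Alkalinity to add: (106 − 85) = 21 mg/L as CaCO₃ × 40,121 L = 842.5 g as CaCO₃.
(b) Equivalents: 842.5 g ÷ 50 g/eq = 16.85 eq.
(b) Each mole of Na₂CO₃ supplies 2 eq, so 16.85 / 2 = 8.425 mol.
(b) Mass: 8.425 mol × 106 g/mol = 893.1 g.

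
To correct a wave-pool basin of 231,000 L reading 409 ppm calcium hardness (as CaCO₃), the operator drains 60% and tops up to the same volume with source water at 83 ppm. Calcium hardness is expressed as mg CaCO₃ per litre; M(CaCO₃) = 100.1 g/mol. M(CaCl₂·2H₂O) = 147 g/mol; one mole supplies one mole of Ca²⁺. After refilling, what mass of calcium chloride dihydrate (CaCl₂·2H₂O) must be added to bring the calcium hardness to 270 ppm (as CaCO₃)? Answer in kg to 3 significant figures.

19.2 kg

After draining 60% and refilling: 409 × 0.40 + 83 × 0.60 = 213.4 ppm.
Deficit to target: 270 − 213.4 = 56.6 mg/L.
As CaCO₃: 56.6 mg/L × 231,000 L = 13,070 g; ÷ 100.1 = 130.6 mol Ca²⁺.
Mass: 130.6 × 147 = 19,200 g.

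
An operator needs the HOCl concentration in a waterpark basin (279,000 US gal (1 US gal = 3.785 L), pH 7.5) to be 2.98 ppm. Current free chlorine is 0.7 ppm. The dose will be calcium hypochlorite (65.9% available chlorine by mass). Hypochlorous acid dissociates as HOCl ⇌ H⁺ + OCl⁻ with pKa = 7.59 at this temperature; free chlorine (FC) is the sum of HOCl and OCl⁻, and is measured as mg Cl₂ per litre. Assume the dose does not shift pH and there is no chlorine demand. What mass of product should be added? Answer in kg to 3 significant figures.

Volume: 279,000 US gal × 3.785 L/gal = 1,056,015 L.
[OCl⁻]/[HOCl] = 10^(pH − pKa) = 10^(7.5 − 7.59) = 0.8128; fraction as HOCl = 1/(1 + 0.8128) = 0.5516.
Free chlorine required for 2.98 ppm HOCl: 2.98 / 0.5516 = 5.402 ppm.
FC to add: 5.402 − 0.7 = 4.702 mg/L as Cl₂.
Cl₂ equivalent: 4.702 mg/L × 1,056,015 L = 4966 g.
Product at 65.9% available Cl: 4966 / 0.659 = 7535 g.

7.54 kg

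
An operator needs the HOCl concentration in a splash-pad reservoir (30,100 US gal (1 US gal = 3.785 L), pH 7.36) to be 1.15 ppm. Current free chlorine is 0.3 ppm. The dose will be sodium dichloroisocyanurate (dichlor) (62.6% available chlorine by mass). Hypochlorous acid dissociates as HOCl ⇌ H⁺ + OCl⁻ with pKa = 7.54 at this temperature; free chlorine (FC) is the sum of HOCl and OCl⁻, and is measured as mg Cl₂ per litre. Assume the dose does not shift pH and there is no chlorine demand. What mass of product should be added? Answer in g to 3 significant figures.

Volume: 30,100 US gal × 3.785 L/gal = 113,928 L.
[OCl⁻]/[HOCl] = 10^(pH − pKa) = 10^(7.36 − 7.54) = 0.6607; fraction as HOCl = 1/(1 + 0.6607) = 0.6022.
Free chlorine required for 1.15 ppm HOCl: 1.15 / 0.6022 = 1.91 ppm.
FC to add: 1.91 − 0.3 = 1.61 mg/L as Cl₂.
Cl₂ equivalent: 1.61 mg/L × 113,928 L = 183.4 g.
Product at 62.6% available Cl: 183.4 / 0.626 = 293 g.

293 g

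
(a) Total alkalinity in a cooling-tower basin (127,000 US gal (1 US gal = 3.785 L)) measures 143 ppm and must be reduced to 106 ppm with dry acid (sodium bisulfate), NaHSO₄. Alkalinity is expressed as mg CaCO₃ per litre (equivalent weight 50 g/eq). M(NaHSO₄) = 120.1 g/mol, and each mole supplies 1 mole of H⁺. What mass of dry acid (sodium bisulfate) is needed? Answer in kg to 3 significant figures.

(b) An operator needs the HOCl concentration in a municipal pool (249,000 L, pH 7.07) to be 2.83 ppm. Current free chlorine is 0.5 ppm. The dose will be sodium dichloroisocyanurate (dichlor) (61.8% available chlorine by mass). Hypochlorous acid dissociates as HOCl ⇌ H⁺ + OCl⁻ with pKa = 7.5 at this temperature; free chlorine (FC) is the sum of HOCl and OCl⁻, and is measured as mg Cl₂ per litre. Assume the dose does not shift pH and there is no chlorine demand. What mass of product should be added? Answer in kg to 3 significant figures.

(a) Volume: 127,000 US gal × 3.785 L/gal = 480,695 L.
(a) Alkalinity to neutralize: (143 − 106) = 37 mg/L as CaCO₃ × 480,695 L = 17,790 g as CaCO₃.
(a) Equivalents of H⁺ required: 17,790 ÷ 50 g/eq = 355.7 eq = 355.7 mol NaHSO₄.
(a) Mass of NaHSO₄: 355.7 × 120.1 = 42,720 g.

(b) [OCl⁻]/[HOCl] = 10^(pH − pKa) = 10^(7.07 − 7.5) = 0.3715; fraction as HOCl = 1/(1 + 0.3715) = 0.7291.
(b) Free chlorine required for 2.83 ppm HOCl: 2.83 / 0.7291 = 3.881 ppm.
(b) FC to add: 3.881 − 0.5 = 3.381 mg/L as Cl₂.
(b) Cl₂ equivalent: 3.381 mg/L × 249,000 L = 842 g.
(b) Product at 61.8% available Cl: 842 / 0.618 = 1362 g.

(a) 42.7 kg; (b) 1.36 kg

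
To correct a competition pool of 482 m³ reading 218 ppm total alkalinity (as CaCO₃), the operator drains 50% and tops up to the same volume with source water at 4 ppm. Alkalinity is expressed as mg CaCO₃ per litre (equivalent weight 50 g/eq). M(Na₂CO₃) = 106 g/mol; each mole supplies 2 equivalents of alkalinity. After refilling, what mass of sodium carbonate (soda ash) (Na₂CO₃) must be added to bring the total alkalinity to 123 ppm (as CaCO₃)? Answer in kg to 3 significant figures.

6.13 kg

Volume: 482 m³ = 482,000 L.
After draining 50% and refilling: 218 × 0.50 + 4 × 0.50 = 111 ppm.
Deficit to target: 123 − 111 = 12 mg/L.
As CaCO₃: 12 mg/L × 482,000 L = 5784 g; ÷ 50 g/eq ÷ 2 = 57.84 mol Na₂CO₃.
Mass: 57.84 × 106 = 6131 g.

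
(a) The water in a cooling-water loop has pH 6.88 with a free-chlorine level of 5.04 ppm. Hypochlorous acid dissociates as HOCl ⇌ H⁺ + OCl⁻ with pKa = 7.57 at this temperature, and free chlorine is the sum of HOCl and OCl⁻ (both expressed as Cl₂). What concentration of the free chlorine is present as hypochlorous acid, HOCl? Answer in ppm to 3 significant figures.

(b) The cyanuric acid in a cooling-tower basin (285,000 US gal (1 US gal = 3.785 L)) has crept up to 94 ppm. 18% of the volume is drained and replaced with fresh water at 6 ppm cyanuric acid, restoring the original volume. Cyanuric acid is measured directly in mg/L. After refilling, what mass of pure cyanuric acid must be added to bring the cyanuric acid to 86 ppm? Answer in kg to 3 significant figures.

(a) [OCl⁻]/[HOCl] = 10^(pH − pKa) = 10^(6.88 − 7.57) = 10^-0.69 = 0.2042.
(a) Fraction as HOCl = 1 / (1 + 0.2042) = 0.8304.
(a) HOCl = 0.8304 × 5.04 ppm = 4.185 ppm.

(b) Volume: 285,000 US gal × 3.785 L/gal = 1,078,725 L.
(b) After draining 18% and refilling: 94 × 0.82 + 6 × 0.18 = 78.16 ppm.
(b) Deficit to target: 86 − 78.16 = 7.84 mg/L.
(b) Mass: 7.84 mg/L × 1,078,725 L = 8457 g cyanuric acid.

(a) 4.19 ppm; (b) 8.46 kg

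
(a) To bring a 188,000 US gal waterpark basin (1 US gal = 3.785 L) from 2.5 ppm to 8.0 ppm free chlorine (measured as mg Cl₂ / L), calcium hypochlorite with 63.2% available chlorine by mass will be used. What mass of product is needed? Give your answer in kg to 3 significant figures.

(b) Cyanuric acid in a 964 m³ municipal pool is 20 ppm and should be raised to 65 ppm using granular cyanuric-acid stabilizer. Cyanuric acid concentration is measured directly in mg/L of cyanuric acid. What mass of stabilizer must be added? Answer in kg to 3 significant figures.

(a) 6.19 kg; (b) 43.4 kg

(a) Volume: 188,000 US gal × 3.785 L/gal = 711,580 L.
(a) Chlorine deficit: 8.0 − 2.5 = 5.5 ppm = 5.5 mg/L as Cl₂.
(a) Cl₂ equivalent needed: 5.5 mg/L × 711,580 L = 3,914,000 mg = 3914 g.
(a) Product at 63.2% available chlorine: 3914 / 0.632 = 6193 g.

(b) Volume: 964 m³ = 964,000 L.
(b) CYA to add: (65 − 20) = 45 mg/L × 964,000 L = 43,380 g cyanuric acid.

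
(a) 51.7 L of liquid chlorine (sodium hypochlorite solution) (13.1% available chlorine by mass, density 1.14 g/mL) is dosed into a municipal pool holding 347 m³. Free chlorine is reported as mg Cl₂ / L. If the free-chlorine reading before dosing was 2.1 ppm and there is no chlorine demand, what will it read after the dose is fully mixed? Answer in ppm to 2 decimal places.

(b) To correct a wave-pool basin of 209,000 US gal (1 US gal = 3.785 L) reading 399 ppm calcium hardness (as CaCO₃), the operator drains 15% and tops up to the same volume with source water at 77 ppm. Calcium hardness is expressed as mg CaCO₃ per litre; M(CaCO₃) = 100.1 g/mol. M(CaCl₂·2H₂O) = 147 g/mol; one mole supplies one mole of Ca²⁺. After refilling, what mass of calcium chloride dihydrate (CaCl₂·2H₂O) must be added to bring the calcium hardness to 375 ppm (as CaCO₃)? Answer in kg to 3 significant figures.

(a) Volume: 347 m³ = 347,000 L.
(a) Mass of solution: 51.7 L × 1000 mL/L × 1.14 g/mL = 58,940 g.
(a) Available chlorine delivered: 58,940 g × 0.131 = 7721 g as Cl₂.
(a) Concentration rise: 7721 g / 347,000 L = 22.25 mg/L = 22.25 ppm.
(a) Final FC: 2.1 + 22.25 = 24.35 ppm.

(b) Volume: 209,000 US gal × 3.785 L/gal = 791,065 L.
(b) After draining 15% and refilling: 399 × 0.85 + 77 × 0.15 = 350.7 ppm.
(b) Deficit to target: 375 − 350.7 = 24.3 mg/L.
(b) As CaCO₃: 24.3 mg/L × 791,065 L = 19,220 g; ÷ 100.1 = 192 mol Ca²⁺.
(b) Mass: 192 × 147 = 28,230 g.

(a) 24.35 ppm; (b) 28.2 kg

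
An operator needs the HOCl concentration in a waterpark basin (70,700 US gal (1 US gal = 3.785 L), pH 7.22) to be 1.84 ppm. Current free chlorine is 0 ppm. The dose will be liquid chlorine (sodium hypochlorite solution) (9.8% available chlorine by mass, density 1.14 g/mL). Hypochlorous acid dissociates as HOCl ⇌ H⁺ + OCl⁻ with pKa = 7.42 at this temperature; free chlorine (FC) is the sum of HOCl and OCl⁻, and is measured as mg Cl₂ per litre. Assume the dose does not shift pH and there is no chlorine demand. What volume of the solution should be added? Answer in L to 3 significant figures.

7.19 L

Volume: 70,700 US gal × 3.785 L/gal = 267,600 L.
[OCl⁻]/[HOCl] = 10^(pH − pKa) = 10^(7.22 − 7.42) = 0.631; fraction as HOCl = 1/(1 + 0.631) = 0.6131.
Free chlorine required for 1.84 ppm HOCl: 1.84 / 0.6131 = 3.001 ppm.
FC to add: 3.001 − 0 = 3.001 mg/L as Cl₂.
Cl₂ equivalent: 3.001 mg/L × 267,600 L = 803.1 g.
Product at 9.8% available Cl: 803.1 / 0.098 = 8194 g.
Volume: 8194 g ÷ 1.14 g/mL = 7188 mL.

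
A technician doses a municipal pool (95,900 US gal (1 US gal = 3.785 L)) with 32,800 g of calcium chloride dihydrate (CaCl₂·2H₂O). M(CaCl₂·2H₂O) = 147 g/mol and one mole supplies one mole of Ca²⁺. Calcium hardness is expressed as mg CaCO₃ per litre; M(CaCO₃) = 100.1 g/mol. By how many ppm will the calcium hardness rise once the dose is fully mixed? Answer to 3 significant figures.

61.5 ppm

Volume: 95,900 US gal × 3.785 L/gal = 362,982 L.
Moles of Ca²⁺: 32,800 g ÷ 147 g/mol = 223.1 mol.
As CaCO₃: 223.1 mol × 100.1 g/mol = 22,340 g.
Rise: 22,340 g / 362,982 L × 1000 = 61.53 mg/L.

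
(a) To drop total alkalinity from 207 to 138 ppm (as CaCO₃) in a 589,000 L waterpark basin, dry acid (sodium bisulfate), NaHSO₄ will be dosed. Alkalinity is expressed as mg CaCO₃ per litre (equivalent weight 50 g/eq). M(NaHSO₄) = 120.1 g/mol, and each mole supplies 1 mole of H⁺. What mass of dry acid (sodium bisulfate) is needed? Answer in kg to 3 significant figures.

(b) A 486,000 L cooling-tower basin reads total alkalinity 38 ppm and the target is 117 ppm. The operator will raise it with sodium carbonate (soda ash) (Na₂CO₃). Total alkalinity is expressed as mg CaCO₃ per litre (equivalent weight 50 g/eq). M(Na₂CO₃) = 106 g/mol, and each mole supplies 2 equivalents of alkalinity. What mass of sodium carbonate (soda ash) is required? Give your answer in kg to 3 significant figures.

(a) 97.6 kg; (b) 40.7 kg

(a) Alkalinity to neutralize: (207 − 138) = 69 mg/L as CaCO₃ × 589,000 L = 40,640 g as CaCO₃.
(a) Equivalents of H⁺ required: 40,640 ÷ 50 g/eq = 812.8 eq = 812.8 mol NaHSO₄.
(a) Mass of NaHSO₄: 812.8 × 120.1 = 97,620 g.

(b) Alkalinity to add: (117 − 38) = 79 mg/L as CaCO₃ × 486,000 L = 38,390 g as CaCO₃.
(b) Equivalents: 38,390 g ÷ 50 g/eq = 767.9 eq.
(b) Each mole of Na₂CO₃ supplies 2 eq, so 767.9 / 2 = 383.9 mol.
(b) Mass: 383.9 mol × 106 g/mol = 40,700 g.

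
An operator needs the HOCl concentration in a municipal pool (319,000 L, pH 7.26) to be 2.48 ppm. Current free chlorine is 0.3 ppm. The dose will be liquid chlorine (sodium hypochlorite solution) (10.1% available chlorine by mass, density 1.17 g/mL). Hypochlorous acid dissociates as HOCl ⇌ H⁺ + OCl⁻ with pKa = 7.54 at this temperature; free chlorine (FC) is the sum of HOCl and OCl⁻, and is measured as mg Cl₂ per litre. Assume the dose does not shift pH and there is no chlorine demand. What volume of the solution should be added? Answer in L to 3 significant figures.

9.40 L

[OCl⁻]/[HOCl] = 10^(pH − pKa) = 10^(7.26 − 7.54) = 0.5248; fraction as HOCl = 1/(1 + 0.5248) = 0.6558.
Free chlorine required for 2.48 ppm HOCl: 2.48 / 0.6558 = 3.782 ppm.
FC to add: 3.782 − 0.3 = 3.482 mg/L as Cl₂.
Cl₂ equivalent: 3.482 mg/L × 319,000 L = 1111 g.
Product at 10.1% available Cl: 1111 / 0.101 = 11,000 g.
Volume: 11,000 g ÷ 1.17 g/mL = 9398 mL.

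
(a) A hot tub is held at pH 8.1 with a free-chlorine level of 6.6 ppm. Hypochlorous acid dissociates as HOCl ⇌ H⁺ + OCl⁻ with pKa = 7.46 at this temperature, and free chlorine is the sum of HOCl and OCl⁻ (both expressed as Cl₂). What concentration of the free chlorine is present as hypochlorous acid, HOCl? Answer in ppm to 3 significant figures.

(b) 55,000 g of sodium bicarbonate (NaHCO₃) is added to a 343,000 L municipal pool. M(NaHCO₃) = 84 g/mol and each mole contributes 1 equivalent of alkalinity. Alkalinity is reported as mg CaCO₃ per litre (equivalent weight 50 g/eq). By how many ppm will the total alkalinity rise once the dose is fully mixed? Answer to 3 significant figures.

(a) [OCl⁻]/[HOCl] = 10^(pH − pKa) = 10^(8.1 − 7.46) = 10^0.64 = 4.365.
(a) Fraction as HOCl = 1 / (1 + 4.365) = 0.1864.
(a) HOCl = 0.1864 × 6.6 ppm = 1.23 ppm.

(b) Moles of NaHCO₃: 55,000 g ÷ 84 g/mol = 654.8 mol → 654.8 eq of alkalinity.
(b) As CaCO₃: 654.8 eq × 50 g/eq = 32,740 g.
(b) Rise: 32,740 g / 343,000 L × 1000 = 95.45 mg/L.

(a) 1.23 ppm; (b) 95.4 ppm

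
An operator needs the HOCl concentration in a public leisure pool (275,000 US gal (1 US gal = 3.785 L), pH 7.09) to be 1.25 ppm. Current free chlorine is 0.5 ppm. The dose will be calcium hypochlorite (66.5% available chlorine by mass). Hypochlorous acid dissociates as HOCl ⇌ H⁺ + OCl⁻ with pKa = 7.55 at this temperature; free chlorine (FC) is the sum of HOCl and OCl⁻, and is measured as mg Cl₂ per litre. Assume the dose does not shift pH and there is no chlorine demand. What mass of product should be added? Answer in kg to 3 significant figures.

1.85 kg

Volume: 275,000 US gal × 3.785 L/gal = 1,040,875 L.
[OCl⁻]/[HOCl] = 10^(pH − pKa) = 10^(7.09 − 7.55) = 0.3467; fraction as HOCl = 1/(1 + 0.3467) = 0.7425.
Free chlorine required for 1.25 ppm HOCl: 1.25 / 0.7425 = 1.683 ppm.
FC to add: 1.683 − 0.5 = 1.183 mg/L as Cl₂.
Cl₂ equivalent: 1.183 mg/L × 1,040,875 L = 1232 g.
Product at 66.5% available Cl: 1232 / 0.665 = 1852 g.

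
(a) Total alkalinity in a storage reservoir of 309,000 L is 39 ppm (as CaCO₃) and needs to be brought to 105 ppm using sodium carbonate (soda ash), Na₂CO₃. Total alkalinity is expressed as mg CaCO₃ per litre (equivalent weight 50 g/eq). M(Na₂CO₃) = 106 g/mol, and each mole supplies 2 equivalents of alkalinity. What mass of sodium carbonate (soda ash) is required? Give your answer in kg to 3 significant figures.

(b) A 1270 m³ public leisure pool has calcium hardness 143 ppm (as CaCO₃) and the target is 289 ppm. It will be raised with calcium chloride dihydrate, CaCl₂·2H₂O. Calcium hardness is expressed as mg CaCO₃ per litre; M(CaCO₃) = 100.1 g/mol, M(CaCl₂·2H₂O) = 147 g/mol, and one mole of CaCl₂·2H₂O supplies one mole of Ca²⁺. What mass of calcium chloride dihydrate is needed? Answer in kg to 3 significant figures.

(a) 21.6 kg; (b) 272 kg

(a) Alkalinity to add: (105 − 39) = 66 mg/L as CaCO₃ × 309,000 L = 20,390 g as CaCO₃.
(a) Equivalents: 20,390 g ÷ 50 g/eq = 407.9 eq.
(a) Each mole of Na₂CO₃ supplies 2 eq, so 407.9 / 2 = 203.9 mol.
(a) Mass: 203.9 mol × 106 g/mol = 21,620 g.

(b) Volume: 1270 m³ = 1,270,000 L.
(b) Hardness to add: (289 − 143) = 146 mg/L as CaCO₃ × 1,270,000 L = 185,400 g as CaCO₃.
(b) Moles of Ca²⁺ (1 mol Ca²⁺ ≡ 1 mol CaCO₃): 185,400 / 100.1 g/mol = 1852 mol.
(b) Mass of CaCl₂·2H₂O: 1852 × 147 = 272,300 g.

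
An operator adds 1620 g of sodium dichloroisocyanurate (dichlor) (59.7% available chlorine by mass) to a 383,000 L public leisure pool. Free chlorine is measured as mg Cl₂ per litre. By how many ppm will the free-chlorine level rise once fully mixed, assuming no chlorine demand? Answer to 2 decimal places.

2.53 ppm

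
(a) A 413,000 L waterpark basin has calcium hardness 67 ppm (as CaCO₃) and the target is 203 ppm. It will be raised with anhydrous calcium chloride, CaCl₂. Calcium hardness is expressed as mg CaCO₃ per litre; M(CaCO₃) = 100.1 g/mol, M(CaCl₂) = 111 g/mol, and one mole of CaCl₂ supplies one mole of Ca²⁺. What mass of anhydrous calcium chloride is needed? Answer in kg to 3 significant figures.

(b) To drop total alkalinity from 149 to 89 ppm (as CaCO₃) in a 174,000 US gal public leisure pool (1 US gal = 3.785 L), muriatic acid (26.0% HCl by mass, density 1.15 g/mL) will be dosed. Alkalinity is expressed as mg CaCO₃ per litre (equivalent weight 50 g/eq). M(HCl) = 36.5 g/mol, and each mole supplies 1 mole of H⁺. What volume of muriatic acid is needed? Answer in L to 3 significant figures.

(a) 62.3 kg; (b) 96.5 L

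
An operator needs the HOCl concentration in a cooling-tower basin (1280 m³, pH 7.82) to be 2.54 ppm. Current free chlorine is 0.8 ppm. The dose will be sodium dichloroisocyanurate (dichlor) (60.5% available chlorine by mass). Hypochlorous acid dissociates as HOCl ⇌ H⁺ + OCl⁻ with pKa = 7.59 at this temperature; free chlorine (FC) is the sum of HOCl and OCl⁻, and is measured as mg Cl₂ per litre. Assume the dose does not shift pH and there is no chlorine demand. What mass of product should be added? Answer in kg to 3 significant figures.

12.8 kg

Volume: 1280 m³ = 1,280,000 L.
[OCl⁻]/[HOCl] = 10^(pH − pKa) = 10^(7.82 − 7.59) = 1.698; fraction as HOCl = 1/(1 + 1.698) = 0.3706.
Free chlorine required for 2.54 ppm HOCl: 2.54 / 0.3706 = 6.854 ppm.
FC to add: 6.854 − 0.8 = 6.054 mg/L as Cl₂.
Cl₂ equivalent: 6.054 mg/L × 1,280,000 L = 7749 g.
Product at 60.5% available Cl: 7749 / 0.605 = 12,810 g.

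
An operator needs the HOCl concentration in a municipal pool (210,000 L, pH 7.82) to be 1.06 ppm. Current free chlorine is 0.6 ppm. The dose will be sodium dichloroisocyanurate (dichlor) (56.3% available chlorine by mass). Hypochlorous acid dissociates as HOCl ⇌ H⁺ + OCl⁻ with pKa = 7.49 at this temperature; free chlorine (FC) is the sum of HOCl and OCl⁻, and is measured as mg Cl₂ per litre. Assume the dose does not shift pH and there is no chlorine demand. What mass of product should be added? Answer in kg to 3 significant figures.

[OCl⁻]/[HOCl] = 10^(pH − pKa) = 10^(7.82 − 7.49) = 2.138; fraction as HOCl = 1/(1 + 2.138) = 0.3187.
Free chlorine required for 1.06 ppm HOCl: 1.06 / 0.3187 = 3.326 ppm.
FC to add: 3.326 − 0.6 = 2.726 mg/L as Cl₂.
Cl₂ equivalent: 2.726 mg/L × 210,000 L = 572.5 g.
Product at 56.3% available Cl: 572.5 / 0.563 = 1017 g.

1.02 kg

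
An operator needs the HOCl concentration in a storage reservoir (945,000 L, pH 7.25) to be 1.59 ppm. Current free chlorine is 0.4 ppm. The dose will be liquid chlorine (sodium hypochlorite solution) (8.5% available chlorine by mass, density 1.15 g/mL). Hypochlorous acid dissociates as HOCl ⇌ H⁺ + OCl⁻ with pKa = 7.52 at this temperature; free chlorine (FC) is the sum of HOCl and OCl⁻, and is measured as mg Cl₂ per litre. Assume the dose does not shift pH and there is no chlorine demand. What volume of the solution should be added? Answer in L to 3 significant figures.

[OCl⁻]/[HOCl] = 10^(pH − pKa) = 10^(7.25 − 7.52) = 0.537; fraction as HOCl = 1/(1 + 0.537) = 0.6506.
Free chlorine required for 1.59 ppm HOCl: 1.59 / 0.6506 = 2.444 ppm.
FC to add: 2.444 − 0.4 = 2.044 mg/L as Cl₂.
Cl₂ equivalent: 2.044 mg/L × 945,000 L = 1931 g.
Product at 8.5% available Cl: 1931 / 0.085 = 22,720 g.
Volume: 22,720 g ÷ 1.15 g/mL = 19,760 mL.

19.8 L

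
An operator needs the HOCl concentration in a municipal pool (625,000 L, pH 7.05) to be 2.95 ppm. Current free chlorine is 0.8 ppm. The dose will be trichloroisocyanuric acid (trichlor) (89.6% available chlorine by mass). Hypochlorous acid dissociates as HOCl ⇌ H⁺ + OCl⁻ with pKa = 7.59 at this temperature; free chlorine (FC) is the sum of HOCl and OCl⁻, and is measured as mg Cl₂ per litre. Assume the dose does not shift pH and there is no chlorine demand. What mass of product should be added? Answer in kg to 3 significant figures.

[OCl⁻]/[HOCl] = 10^(pH − pKa) = 10^(7.05 − 7.59) = 0.2884; fraction as HOCl = 1/(1 + 0.2884) = 0.7762.
Free chlorine required for 2.95 ppm HOCl: 2.95 / 0.7762 = 3.801 ppm.
FC to add: 3.801 − 0.8 = 3.001 mg/L as Cl₂.
Cl₂ equivalent: 3.001 mg/L × 625,000 L = 1875 g.
Product at 89.6% available Cl: 1875 / 0.896 = 2093 g.

2.09 kg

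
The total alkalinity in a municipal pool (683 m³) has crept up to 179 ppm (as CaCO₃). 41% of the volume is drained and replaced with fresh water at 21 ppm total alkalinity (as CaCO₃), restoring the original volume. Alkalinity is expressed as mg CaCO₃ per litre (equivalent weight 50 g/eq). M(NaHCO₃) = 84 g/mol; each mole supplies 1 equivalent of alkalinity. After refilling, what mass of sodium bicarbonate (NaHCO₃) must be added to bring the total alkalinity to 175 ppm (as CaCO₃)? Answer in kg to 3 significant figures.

Volume: 683 m³ = 683,000 L.
After draining 41% and refilling: 179 × 0.59 + 21 × 0.41 = 114.22 ppm.
Deficit to target: 175 − 114.22 = 60.78 mg/L.
As CaCO₃: 60.78 mg/L × 683,000 L = 41,510 g; ÷ 50 g/eq ÷ 1 = 830.3 mol NaHCO₃.
Mass: 830.3 × 84 = 69,740 g.

69.7 kg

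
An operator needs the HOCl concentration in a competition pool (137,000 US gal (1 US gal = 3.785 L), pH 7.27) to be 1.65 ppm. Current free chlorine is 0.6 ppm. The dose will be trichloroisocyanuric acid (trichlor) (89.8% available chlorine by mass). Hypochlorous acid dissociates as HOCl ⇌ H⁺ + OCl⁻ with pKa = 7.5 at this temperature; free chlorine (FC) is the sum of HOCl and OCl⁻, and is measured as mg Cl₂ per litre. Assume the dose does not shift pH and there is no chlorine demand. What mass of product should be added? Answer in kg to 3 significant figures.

1.17 kg

Volume: 137,000 US gal × 3.785 L/gal = 518,545 L.
[OCl⁻]/[HOCl] = 10^(pH − pKa) = 10^(7.27 − 7.5) = 0.5888; fraction as HOCl = 1/(1 + 0.5888) = 0.6294.
Free chlorine required for 1.65 ppm HOCl: 1.65 / 0.6294 = 2.622 ppm.
FC to add: 2.622 − 0.6 = 2.022 mg/L as Cl₂.
Cl₂ equivalent: 2.022 mg/L × 518,545 L = 1048 g.
Product at 89.8% available Cl: 1048 / 0.898 = 1167 g.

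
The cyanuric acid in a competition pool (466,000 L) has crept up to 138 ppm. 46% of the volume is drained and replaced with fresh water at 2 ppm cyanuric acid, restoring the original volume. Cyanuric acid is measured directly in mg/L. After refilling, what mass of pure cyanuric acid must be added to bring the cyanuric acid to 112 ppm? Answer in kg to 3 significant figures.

17.0 kg

After draining 46% and refilling: 138 × 0.54 + 2 × 0.46 = 75.44 ppm.
Deficit to target: 112 − 75.44 = 36.56 mg/L.
Mass: 36.56 mg/L × 466,000 L = 17,040 g cyanuric acid.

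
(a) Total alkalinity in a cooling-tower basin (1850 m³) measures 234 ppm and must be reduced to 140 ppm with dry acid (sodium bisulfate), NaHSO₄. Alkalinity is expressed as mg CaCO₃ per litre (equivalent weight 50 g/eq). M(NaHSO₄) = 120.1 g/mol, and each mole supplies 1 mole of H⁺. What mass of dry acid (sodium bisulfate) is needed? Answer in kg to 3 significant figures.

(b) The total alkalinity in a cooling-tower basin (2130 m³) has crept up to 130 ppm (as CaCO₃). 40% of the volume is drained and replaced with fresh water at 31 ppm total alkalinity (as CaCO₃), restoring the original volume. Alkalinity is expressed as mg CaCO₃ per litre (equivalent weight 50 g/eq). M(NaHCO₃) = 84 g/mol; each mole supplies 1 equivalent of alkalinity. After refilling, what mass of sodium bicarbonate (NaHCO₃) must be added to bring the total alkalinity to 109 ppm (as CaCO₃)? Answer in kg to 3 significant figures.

(a) Volume: 1850 m³ = 1,850,000 L.
(a) Alkalinity to neutralize: (234 − 140) = 94 mg/L as CaCO₃ × 1,850,000 L = 173,900 g as CaCO₃.
(a) Equivalents of H⁺ required: 173,900 ÷ 50 g/eq = 3478 eq = 3478 mol NaHSO₄.
(a) Mass of NaHSO₄: 3478 × 120.1 = 417,700 g.

(b) Volume: 2130 m³ = 2,130,000 L.
(b) After draining 40% and refilling: 130 × 0.60 + 31 × 0.40 = 90.4 ppm.
(b) Deficit to target: 109 − 90.4 = 18.6 mg/L.
(b) As CaCO₃: 18.6 mg/L × 2,130,000 L = 39,620 g; ÷ 50 g/eq ÷ 1 = 792.4 mol NaHCO₃.
(b) Mass: 792.4 × 84 = 66,560 g.

(a) 418 kg; (b) 66.6 kg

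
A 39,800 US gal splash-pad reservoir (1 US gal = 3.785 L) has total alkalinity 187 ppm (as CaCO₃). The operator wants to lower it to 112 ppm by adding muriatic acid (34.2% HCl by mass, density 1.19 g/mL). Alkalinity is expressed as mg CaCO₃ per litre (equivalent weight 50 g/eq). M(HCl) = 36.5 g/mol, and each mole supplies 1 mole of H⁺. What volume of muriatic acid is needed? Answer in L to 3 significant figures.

20.3 L

Volume: 39,800 US gal × 3.785 L/gal = 150,643 L.
Alkalinity to neutralize: (187 − 112) = 75 mg/L as CaCO₃ × 150,643 L = 11,300 g as CaCO₃.
Equivalents of H⁺ required: 11,300 ÷ 50 g/eq = 226 eq = 226 mol HCl.
Mass of HCl: 226 × 36.5 = 8248 g.
Mass of 34.2% solution: 8248 / 0.342 = 24,120 g.
Volume: 24,120 g ÷ 1.19 g/mL = 20,270 mL.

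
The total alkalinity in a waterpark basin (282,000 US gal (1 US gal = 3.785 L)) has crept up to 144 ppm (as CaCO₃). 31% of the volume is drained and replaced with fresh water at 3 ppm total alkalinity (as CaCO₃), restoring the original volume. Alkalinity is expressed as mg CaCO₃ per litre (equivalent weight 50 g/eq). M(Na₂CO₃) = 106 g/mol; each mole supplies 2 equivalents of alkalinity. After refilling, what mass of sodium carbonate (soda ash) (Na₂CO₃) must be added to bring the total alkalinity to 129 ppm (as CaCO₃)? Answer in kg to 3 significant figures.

Volume: 282,000 US gal × 3.785 L/gal = 1,067,370 L.
After draining 31% and refilling: 144 × 0.69 + 3 × 0.31 = 100.29 ppm.
Deficit to target: 129 − 100.29 = 28.71 mg/L.
As CaCO₃: 28.71 mg/L × 1,067,370 L = 30,640 g; ÷ 50 g/eq ÷ 2 = 306.4 mol Na₂CO₃.
Mass: 306.4 × 106 = 32,480 g.

32.5 kg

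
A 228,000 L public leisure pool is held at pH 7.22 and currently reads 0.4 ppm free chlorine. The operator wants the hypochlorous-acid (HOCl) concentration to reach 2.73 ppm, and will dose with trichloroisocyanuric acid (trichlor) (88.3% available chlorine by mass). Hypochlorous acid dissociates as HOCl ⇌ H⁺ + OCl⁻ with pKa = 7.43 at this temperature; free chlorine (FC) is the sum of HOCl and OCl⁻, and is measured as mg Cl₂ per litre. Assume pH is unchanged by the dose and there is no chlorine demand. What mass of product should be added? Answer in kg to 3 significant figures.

1.04 kg

[OCl⁻]/[HOCl] = 10^(pH − pKa) = 10^(7.22 − 7.43) = 0.6166; fraction as HOCl = 1/(1 + 0.6166) = 0.6186.
Free chlorine required for 2.73 ppm HOCl: 2.73 / 0.6186 = 4.413 ppm.
FC to add: 4.413 − 0.4 = 4.013 mg/L as Cl₂.
Cl₂ equivalent: 4.013 mg/L × 228,000 L = 915 g.
Product at 88.3% available Cl: 915 / 0.883 = 1036 g.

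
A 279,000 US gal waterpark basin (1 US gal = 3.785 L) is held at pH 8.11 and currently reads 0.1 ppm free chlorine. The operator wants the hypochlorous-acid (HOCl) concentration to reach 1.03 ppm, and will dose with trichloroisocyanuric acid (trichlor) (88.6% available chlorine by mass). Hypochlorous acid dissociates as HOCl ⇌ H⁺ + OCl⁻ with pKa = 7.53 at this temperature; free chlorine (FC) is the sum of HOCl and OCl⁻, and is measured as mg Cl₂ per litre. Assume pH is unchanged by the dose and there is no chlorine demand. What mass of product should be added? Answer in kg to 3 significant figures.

5.78 kg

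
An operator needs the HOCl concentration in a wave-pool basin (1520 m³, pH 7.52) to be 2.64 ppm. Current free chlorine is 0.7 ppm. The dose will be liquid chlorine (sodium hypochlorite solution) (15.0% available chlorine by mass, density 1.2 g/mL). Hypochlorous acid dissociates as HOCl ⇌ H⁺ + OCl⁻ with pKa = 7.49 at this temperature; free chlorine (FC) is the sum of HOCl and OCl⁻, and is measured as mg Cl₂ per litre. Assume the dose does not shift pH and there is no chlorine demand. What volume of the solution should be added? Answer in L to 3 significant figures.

40.3 L

Volume: 1520 m³ = 1,520,000 L.
[OCl⁻]/[HOCl] = 10^(pH − pKa) = 10^(7.52 − 7.49) = 1.072; fraction as HOCl = 1/(1 + 1.072) = 0.4827.
Free chlorine required for 2.64 ppm HOCl: 2.64 / 0.4827 = 5.469 ppm.
FC to add: 5.469 − 0.7 = 4.769 mg/L as Cl₂.
Cl₂ equivalent: 4.769 mg/L × 1,520,000 L = 7249 g.
Product at 15.0% available Cl: 7249 / 0.15 = 48,320 g.
Volume: 48,320 g ÷ 1.2 g/mL = 40,270 mL.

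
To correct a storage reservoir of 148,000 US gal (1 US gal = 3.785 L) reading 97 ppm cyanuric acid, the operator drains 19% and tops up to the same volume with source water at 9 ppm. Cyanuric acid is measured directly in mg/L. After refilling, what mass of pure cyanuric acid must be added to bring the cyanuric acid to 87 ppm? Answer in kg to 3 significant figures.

3.76 kg

Volume: 148,000 US gal × 3.785 L/gal = 560,180 L.
After draining 19% and refilling: 97 × 0.81 + 9 × 0.19 = 80.28 ppm.
Deficit to target: 87 − 80.28 = 6.72 mg/L.
Mass: 6.72 mg/L × 560,180 L = 3764 g cyanuric acid.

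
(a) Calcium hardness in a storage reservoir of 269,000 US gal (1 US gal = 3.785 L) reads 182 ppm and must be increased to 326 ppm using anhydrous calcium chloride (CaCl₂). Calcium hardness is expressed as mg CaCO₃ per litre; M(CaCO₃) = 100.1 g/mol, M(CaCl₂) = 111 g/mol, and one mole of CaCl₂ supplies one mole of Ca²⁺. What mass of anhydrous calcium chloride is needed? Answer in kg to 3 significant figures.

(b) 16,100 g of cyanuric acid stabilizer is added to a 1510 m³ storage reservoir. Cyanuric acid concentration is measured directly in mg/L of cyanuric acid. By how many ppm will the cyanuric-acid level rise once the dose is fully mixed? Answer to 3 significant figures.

(a) 163 kg; (b) 10.7 ppm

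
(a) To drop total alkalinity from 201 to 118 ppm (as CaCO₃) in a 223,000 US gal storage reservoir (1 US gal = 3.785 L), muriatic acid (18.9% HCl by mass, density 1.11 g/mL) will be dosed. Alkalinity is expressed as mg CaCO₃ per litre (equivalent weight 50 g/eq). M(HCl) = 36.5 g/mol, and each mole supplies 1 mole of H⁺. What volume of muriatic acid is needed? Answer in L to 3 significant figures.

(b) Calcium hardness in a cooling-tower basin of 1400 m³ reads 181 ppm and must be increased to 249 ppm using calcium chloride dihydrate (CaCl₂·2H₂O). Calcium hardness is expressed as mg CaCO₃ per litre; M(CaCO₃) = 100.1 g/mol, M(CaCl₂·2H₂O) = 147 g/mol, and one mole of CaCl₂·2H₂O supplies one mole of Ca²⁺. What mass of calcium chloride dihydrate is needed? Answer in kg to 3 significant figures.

(a) Volume: 223,000 US gal × 3.785 L/gal = 844,055 L.
(a) Alkalinity to neutralize: (201 − 118) = 83 mg/L as CaCO₃ × 844,055 L = 70,060 g as CaCO₃.
(a) Equivalents of H⁺ required: 70,060 ÷ 50 g/eq = 1401 eq = 1401 mol HCl.
(a) Mass of HCl: 1401 × 36.5 = 51,140 g.
(a) Mass of 18.9% solution: 51,140 / 0.189 = 270,600 g.
(a) Volume: 270,600 g ÷ 1.11 g/mL = 243,800 mL.

(b) Volume: 1400 m³ = 1,400,000 L.
(b) Hardness to add: (249 − 181) = 68 mg/L as CaCO₃ × 1,400,000 L = 95,200 g as CaCO₃.
(b) Moles of Ca²⁺ (1 mol Ca²⁺ ≡ 1 mol CaCO₃): 95,200 / 100.1 g/mol = 951 mol.
(b) Mass of CaCl₂·2H₂O: 951 × 147 = 139,800 g.

(a) 244 L; (b) 140 kg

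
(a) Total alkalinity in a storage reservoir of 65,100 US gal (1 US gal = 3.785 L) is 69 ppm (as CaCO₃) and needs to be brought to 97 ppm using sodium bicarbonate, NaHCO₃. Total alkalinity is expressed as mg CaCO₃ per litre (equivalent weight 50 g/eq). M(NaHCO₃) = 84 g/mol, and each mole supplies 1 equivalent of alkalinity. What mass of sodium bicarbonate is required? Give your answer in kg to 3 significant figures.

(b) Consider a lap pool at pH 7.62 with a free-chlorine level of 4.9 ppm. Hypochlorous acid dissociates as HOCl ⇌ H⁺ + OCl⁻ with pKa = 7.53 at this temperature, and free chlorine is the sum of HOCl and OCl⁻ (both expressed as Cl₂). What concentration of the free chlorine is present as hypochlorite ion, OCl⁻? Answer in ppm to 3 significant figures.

(a) 11.6 kg; (b) 2.70 ppm

(a) Volume: 65,100 US gal × 3.785 L/gal = 246,404 L.
(a) Alkalinity to add: (97 − 69) = 28 mg/L as CaCO₃ × 246,404 L = 6899 g as CaCO₃.
(a) Equivalents: 6899 g ÷ 50 g/eq = 138 eq.
(a) NaHCO₃ supplies 1 eq per mole → 138 mol.
(a) Mass: 138 mol × 84 g/mol = 11,590 g.

(b) [OCl⁻]/[HOCl] = 10^(pH − pKa) = 10^(7.62 − 7.53) = 10^0.09 = 1.23.
(b) Fraction as HOCl = 1 / (1 + 1.23) = 0.4484.
(b) OCl⁻ = (1 − 0.4484) × 4.9 ppm = 2.703 ppm.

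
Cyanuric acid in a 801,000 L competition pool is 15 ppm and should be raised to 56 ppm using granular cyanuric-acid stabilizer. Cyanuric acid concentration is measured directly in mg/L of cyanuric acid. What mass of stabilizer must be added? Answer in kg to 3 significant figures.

CYA to add: (56 − 15) = 41 mg/L × 801,000 L = 32,840 g cyanuric acid.

32.8 kg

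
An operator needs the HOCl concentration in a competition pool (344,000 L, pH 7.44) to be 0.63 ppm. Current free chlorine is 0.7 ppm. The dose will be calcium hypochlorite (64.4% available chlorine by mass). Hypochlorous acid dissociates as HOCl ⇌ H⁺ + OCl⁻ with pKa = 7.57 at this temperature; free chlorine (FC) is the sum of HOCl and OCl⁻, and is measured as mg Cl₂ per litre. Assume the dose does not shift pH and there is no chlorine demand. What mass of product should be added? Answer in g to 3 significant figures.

212 g

[OCl⁻]/[HOCl] = 10^(pH − pKa) = 10^(7.44 − 7.57) = 0.7413; fraction as HOCl = 1/(1 + 0.7413) = 0.5743.
Free chlorine required for 0.63 ppm HOCl: 0.63 / 0.5743 = 1.097 ppm.
FC to add: 1.097 − 0.7 = 0.397 mg/L as Cl₂.
Cl₂ equivalent: 0.397 mg/L × 344,000 L = 136.6 g.
Product at 64.4% available Cl: 136.6 / 0.644 = 212.1 g.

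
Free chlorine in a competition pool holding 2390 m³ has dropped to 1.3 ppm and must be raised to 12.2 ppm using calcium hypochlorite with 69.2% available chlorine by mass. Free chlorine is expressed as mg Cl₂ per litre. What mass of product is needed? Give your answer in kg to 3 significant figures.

Volume: 2390 m³ = 2,390,000 L.
Chlorine deficit: 12.2 − 1.3 = 10.9 ppm = 10.9 mg/L as Cl₂.
Cl₂ equivalent needed: 10.9 mg/L × 2,390,000 L = 26,050,000 mg = 26,050 g.
Product at 69.2% available chlorine: 26,050 / 0.692 = 37,650 g.

37.6 kg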